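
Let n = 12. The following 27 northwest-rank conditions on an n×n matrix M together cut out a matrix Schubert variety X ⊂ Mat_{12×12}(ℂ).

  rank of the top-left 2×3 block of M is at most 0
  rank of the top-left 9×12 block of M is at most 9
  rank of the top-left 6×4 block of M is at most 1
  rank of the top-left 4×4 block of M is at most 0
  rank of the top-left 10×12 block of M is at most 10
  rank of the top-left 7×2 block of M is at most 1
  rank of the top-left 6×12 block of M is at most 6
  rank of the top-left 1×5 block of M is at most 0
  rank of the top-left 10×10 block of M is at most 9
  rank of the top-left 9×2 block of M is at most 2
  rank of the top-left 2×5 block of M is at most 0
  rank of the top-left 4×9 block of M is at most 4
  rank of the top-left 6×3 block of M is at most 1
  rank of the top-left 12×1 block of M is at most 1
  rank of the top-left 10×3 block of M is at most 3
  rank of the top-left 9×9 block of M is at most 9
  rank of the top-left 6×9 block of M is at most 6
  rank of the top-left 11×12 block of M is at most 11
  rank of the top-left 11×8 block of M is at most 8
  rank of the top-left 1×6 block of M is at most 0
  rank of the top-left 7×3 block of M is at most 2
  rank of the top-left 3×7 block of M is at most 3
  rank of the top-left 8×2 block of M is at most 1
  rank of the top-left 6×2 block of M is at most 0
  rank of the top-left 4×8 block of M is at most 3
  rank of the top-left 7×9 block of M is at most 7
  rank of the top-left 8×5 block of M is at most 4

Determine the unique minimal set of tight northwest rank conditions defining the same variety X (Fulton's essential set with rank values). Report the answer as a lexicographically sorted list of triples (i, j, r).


Computing R[i][j] = min implied NW-rank bound (n=12, 27 conditions):

  R[1]: 0  0  0  0  0  0  1  1  1  1  1  1
  R[2]: 0  0  0  0  0  1  2  2  2  2  2  2
  R[3]: 0  0  0  0  1  2  3  3  3  3  3  3
  R[4]: 0  0  0  0  1  2  3  3  4  4  4  4
  R[5]: 0  0  1  1  2  3  4  4  5  5  5  5
  R[6]: 0  0  1  1  2  3  4  5  6  6  6  6
  R[7]: 1  1  2  2  3  4  5  6  7  7  7  7
  R[8]: 1  1  2  3  4  5  6  7  8  8  8  8
  R[9]: 1  2  3  4  5  6  7  8  9  9  9  9
  R[10]: 1  2  3  4  5  6  7  8  9  9  10  10
  R[11]: 1  2  3  4  5  6  7  8  9  10  11  11
  R[12]: 1  2  3  4  5  6  7  8  9  10  11  12

hence w(1..12) = (7, 6, 5, 9, 3, 8, 1, 4, 2, 11, 10, 12).

D(w) has 27 cells with 8 SE-corners; essential set:

[(1, 6, 0), (2, 5, 0), (4, 4, 0), (4, 8, 3), (6, 2, 0), (6, 4, 1), (8, 2, 1), (10, 10, 9)]


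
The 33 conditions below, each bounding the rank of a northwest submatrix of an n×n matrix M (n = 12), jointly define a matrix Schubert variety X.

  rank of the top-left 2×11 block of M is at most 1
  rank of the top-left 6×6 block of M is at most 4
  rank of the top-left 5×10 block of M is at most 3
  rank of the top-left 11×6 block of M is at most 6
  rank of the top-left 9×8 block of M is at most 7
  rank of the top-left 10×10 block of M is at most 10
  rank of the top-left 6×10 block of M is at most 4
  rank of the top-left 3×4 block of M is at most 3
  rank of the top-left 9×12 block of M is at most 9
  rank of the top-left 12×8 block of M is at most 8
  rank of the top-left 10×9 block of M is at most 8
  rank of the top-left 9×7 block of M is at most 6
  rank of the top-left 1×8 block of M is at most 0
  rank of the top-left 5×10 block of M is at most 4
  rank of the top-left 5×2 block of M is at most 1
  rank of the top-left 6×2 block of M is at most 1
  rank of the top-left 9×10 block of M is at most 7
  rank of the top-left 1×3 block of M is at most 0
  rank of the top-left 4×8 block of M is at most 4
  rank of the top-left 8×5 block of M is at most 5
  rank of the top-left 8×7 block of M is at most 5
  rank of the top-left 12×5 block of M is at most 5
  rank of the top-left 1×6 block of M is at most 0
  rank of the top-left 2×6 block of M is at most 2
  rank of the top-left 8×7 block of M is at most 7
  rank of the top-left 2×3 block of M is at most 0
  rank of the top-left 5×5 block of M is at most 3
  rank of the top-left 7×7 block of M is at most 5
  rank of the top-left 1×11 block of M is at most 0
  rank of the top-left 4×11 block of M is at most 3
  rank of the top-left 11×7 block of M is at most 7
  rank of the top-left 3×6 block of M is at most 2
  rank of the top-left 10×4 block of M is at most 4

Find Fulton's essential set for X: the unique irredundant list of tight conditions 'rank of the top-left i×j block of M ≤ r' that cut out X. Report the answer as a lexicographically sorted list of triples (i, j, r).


Propagating the 33 rank bounds to every northwest block:

  0, 0, 0, 0, 0, 0, 0, 0, 0, 0, 0, 1
  0, 0, 0, 1, 1, 1, 1, 1, 1, 1, 1, 2
  1, 1, 1, 2, 2, 2, 2, 2, 2, 2, 2, 3
  1, 1, 2, 3, 3, 3, 3, 3, 3, 3, 3, 4
  1, 1, 2, 3, 3, 3, 3, 3, 3, 3, 4, 5
  1, 1, 2, 3, 4, 4, 4, 4, 4, 4, 5, 6
  1, 2, 3, 4, 5, 5, 5, 5, 5, 5, 6, 7
  1, 2, 3, 4, 5, 5, 5, 6, 6, 6, 7, 8
  1, 2, 3, 4, 5, 6, 6, 7, 7, 7, 8, 9
  1, 2, 3, 4, 5, 6, 7, 8, 8, 8, 9, 10
  1, 2, 3, 4, 5, 6, 7, 8, 9, 9, 10, 11
  1, 2, 3, 4, 5, 6, 7, 8, 9, 10, 11, 12

so w = (12, 4, 1, 3, 11, 5, 2, 8, 6, 7, 9, 10).

D(w) has 25 cells with 5 SE-corners; essential set:

[(1, 11, 0), (2, 3, 0), (5, 10, 3), (6, 2, 1), (8, 7, 5)]


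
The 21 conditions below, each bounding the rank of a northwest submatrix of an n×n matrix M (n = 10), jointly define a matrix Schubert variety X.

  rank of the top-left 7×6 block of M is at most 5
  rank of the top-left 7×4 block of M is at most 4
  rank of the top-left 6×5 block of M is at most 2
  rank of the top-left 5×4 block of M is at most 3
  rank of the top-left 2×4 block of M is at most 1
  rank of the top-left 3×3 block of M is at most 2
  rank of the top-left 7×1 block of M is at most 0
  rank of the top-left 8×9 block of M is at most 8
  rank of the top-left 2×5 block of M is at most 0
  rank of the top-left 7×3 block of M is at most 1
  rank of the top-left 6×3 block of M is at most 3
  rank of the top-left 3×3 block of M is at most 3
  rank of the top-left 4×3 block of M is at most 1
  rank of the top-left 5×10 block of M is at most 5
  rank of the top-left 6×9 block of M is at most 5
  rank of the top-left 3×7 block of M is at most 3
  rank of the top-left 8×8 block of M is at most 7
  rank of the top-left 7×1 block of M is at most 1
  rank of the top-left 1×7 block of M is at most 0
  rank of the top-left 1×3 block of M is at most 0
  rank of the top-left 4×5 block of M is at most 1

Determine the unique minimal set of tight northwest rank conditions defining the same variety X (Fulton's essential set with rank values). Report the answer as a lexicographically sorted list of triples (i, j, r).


Propagating the 21 rank bounds to every northwest block:

  i=1: 0  0  0  0  0  0  0  1  1  1
  i=2: 0  0  0  0  0  1  1  2  2  2
  i=3: 0  1  1  1  1  2  2  3  3  3
  i=4: 0  1  1  1  1  2  3  4  4  4
  i=5: 0  1  1  2  2  3  4  5  5  5
  i=6: 0  1  1  2  2  3  4  5  5  6
  i=7: 0  1  1  2  3  4  5  6  6  7
  i=8: 1  2  2  3  4  5  6  7  7  8
  i=9: 1  2  3  4  5  6  7  8  8  9
  i=10: 1  2  3  4  5  6  7  8  9  10

so w = (8, 6, 2, 7, 4, 10, 5, 1, 3, 9).

|D(w)|=25, |Ess(w)|=7:

[(1, 7, 0), (2, 5, 0), (4, 5, 1), (6, 5, 2), (6, 9, 5), (7, 1, 0), (7, 3, 1)]


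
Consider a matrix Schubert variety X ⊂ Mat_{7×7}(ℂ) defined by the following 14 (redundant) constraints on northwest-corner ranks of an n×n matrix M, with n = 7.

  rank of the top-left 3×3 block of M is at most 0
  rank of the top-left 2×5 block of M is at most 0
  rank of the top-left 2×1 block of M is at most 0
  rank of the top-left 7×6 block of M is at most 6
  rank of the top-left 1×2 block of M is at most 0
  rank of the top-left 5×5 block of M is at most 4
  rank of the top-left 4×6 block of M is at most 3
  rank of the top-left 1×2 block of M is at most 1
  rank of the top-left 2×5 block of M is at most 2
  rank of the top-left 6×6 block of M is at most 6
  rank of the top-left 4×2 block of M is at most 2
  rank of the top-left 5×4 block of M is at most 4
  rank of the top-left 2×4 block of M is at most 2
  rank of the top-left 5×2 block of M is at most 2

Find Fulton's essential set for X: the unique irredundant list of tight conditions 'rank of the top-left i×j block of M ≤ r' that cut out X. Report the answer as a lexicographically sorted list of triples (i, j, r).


Recovering R(i,j) via the rank-extension bound from the 14 conditions:

  R[1]: 0  0  0  0  0  1  1
  R[2]: 0  0  0  0  0  1  2
  R[3]: 0  0  0  1  1  2  3
  R[4]: 1  1  1  2  2  3  4
  R[5]: 1  2  2  3  3  4  5
  R[6]: 1  2  3  4  4  5  6
  R[7]: 1  2  3  4  5  6  7

hence w(1..7) = (6, 7, 4, 1, 2, 3, 5).

2 SE-corners of the 13-cell Rothe diagram give Ess(w):

[(2, 5, 0), (3, 3, 0)]


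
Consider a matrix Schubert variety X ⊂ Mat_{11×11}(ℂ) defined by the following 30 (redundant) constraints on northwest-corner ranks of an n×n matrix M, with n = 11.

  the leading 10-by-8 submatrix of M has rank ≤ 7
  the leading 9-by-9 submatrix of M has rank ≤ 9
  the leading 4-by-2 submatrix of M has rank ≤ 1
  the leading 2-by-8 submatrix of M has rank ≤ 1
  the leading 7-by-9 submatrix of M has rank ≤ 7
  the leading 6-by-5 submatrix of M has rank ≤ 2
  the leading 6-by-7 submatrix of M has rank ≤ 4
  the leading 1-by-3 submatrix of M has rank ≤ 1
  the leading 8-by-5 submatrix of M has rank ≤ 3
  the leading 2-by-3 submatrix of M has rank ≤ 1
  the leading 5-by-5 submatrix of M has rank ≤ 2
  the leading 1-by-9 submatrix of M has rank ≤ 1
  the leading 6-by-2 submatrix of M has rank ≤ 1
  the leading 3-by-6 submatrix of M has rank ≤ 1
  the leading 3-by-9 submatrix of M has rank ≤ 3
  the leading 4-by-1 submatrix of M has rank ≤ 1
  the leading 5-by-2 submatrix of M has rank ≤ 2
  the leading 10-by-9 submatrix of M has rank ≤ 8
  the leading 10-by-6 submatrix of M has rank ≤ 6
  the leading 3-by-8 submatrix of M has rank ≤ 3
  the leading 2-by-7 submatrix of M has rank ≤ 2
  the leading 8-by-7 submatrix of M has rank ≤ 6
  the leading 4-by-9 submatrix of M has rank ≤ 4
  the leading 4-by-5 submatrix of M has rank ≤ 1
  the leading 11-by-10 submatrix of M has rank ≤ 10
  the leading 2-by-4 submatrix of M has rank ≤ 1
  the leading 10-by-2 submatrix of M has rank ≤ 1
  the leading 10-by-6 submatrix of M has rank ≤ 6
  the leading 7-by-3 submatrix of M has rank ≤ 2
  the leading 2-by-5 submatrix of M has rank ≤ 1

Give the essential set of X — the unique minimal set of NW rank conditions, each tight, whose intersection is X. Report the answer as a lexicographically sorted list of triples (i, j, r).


Computing R[i][j] = min implied NW-rank bound (n=11, 30 conditions):

  i=1: 1  1  1  1  1  1  1  1  1  1  1
  i=2: 1  1  1  1  1  1  1  1  2  2  2
  i=3: 1  1  1  1  1  1  2  2  3  3  3
  i=4: 1  1  1  1  1  2  3  3  4  4  4
  i=5: 1  1  2  2  2  3  4  4  5  5  5
  i=6: 1  1  2  2  2  3  4  5  6  6  6
  i=7: 1  1  2  3  3  4  5  6  7  7  7
  i=8: 1  1  2  3  3  4  5  6  7  8  8
  i=9: 1  1  2  3  4  5  6  7  8  9  9
  i=10: 1  1  2  3  4  5  6  7  8  9  10
  i=11: 1  2  3  4  5  6  7  8  9  10  11

giving w = (1, 9, 7, 6, 3, 8, 4, 10, 5, 11, 2) via Δ²R.

Fulton essential set (6 of the 25 Rothe cells):

[(2, 8, 1), (3, 6, 1), (4, 5, 1), (6, 5, 2), (8, 5, 3), (10, 2, 1)]


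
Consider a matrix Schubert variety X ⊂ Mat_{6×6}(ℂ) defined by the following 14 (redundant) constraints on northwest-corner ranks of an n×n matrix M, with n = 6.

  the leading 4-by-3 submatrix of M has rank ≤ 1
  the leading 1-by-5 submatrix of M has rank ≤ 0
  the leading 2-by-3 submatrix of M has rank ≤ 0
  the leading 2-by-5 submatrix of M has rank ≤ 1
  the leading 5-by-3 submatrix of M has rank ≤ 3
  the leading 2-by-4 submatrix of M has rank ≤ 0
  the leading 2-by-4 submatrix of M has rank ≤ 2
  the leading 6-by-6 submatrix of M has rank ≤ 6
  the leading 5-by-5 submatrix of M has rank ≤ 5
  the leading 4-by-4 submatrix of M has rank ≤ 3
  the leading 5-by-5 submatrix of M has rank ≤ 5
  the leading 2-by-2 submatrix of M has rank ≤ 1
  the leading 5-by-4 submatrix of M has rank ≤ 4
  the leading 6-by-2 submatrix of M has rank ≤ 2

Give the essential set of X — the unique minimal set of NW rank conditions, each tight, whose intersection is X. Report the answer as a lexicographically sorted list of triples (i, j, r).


Reconstructing r_w from the 14 given conditions:

  R[1]: 0 0 0 0 0 1
  R[2]: 0 0 0 0 1 2
  R[3]: 1 1 1 1 2 3
  R[4]: 1 1 1 2 3 4
  R[5]: 1 2 2 3 4 5
  R[6]: 1 2 3 4 5 6

giving w = (6, 5, 1, 4, 2, 3) via Δ²R.

3 SE-corners of the 11-cell Rothe diagram give Ess(w):

[(1, 5, 0), (2, 4, 0), (4, 3, 1)]


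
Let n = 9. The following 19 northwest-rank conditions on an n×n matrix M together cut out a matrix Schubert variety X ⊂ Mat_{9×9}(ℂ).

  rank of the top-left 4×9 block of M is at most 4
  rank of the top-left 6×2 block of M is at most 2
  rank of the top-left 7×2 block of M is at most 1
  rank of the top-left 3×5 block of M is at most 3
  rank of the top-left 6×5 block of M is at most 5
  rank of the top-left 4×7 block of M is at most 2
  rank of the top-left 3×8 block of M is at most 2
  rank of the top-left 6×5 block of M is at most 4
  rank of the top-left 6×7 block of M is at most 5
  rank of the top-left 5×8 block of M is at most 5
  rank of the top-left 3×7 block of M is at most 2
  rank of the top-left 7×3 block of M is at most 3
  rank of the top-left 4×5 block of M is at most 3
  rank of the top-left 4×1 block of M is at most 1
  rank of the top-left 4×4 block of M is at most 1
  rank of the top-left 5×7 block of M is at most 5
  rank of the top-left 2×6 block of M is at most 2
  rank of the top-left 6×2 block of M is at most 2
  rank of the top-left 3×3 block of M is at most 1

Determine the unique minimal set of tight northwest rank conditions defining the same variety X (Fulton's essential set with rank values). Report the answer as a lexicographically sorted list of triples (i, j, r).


Rank table r_w(9×9) implied by the 19 constraints:

  R[1]: 1, 1, 1, 1, 1, 1, 1, 1, 1
  R[2]: 1, 1, 1, 1, 2, 2, 2, 2, 2
  R[3]: 1, 1, 1, 1, 2, 2, 2, 2, 3
  R[4]: 1, 1, 1, 1, 2, 2, 2, 3, 4
  R[5]: 1, 1, 2, 2, 3, 3, 3, 4, 5
  R[6]: 1, 1, 2, 3, 4, 4, 4, 5, 6
  R[7]: 1, 1, 2, 3, 4, 5, 5, 6, 7
  R[8]: 1, 2, 3, 4, 5, 6, 6, 7, 8
  R[9]: 1, 2, 3, 4, 5, 6, 7, 8, 9

giving w = (1, 5, 9, 8, 3, 4, 6, 2, 7) via Δ²R.

Fulton essential set (4 of the 17 Rothe cells):

[(3, 8, 2), (4, 4, 1), (4, 7, 2), (7, 2, 1)]


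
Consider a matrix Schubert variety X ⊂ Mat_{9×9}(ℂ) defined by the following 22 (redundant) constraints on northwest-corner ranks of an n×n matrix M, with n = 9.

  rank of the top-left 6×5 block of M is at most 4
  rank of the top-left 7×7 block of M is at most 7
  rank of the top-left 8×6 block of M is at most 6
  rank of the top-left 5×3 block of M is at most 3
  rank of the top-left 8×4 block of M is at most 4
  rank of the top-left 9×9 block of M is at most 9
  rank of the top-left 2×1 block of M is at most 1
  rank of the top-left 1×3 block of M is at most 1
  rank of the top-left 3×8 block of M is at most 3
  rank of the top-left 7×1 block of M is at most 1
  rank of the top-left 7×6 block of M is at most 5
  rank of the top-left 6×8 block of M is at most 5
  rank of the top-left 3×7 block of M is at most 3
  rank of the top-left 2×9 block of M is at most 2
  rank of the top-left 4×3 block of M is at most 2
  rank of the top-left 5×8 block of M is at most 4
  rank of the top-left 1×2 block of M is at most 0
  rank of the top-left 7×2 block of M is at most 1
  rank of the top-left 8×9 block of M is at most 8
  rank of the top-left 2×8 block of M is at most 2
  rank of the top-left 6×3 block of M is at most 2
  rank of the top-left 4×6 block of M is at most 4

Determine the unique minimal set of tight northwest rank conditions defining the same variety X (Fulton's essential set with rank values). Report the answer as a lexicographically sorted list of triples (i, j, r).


Reconstructing r_w from the 22 given conditions:

  i=1: 0 | 0 | 1 | 1 | 1 | 1 | 1 | 1 | 1
  i=2: 1 | 1 | 2 | 2 | 2 | 2 | 2 | 2 | 2
  i=3: 1 | 1 | 2 | 3 | 3 | 3 | 3 | 3 | 3
  i=4: 1 | 1 | 2 | 3 | 4 | 4 | 4 | 4 | 4
  i=5: 1 | 1 | 2 | 3 | 4 | 4 | 4 | 4 | 5
  i=6: 1 | 1 | 2 | 3 | 4 | 5 | 5 | 5 | 6
  i=7: 1 | 1 | 2 | 3 | 4 | 5 | 6 | 6 | 7
  i=8: 1 | 2 | 3 | 4 | 5 | 6 | 7 | 7 | 8
  i=9: 1 | 2 | 3 | 4 | 5 | 6 | 7 | 8 | 9

hence w(1..9) = (3, 1, 4, 5, 9, 6, 7, 2, 8).

ℓ(w)=10; the 3 essential cells (i,j,r):

[(1, 2, 0), (5, 8, 4), (7, 2, 1)]


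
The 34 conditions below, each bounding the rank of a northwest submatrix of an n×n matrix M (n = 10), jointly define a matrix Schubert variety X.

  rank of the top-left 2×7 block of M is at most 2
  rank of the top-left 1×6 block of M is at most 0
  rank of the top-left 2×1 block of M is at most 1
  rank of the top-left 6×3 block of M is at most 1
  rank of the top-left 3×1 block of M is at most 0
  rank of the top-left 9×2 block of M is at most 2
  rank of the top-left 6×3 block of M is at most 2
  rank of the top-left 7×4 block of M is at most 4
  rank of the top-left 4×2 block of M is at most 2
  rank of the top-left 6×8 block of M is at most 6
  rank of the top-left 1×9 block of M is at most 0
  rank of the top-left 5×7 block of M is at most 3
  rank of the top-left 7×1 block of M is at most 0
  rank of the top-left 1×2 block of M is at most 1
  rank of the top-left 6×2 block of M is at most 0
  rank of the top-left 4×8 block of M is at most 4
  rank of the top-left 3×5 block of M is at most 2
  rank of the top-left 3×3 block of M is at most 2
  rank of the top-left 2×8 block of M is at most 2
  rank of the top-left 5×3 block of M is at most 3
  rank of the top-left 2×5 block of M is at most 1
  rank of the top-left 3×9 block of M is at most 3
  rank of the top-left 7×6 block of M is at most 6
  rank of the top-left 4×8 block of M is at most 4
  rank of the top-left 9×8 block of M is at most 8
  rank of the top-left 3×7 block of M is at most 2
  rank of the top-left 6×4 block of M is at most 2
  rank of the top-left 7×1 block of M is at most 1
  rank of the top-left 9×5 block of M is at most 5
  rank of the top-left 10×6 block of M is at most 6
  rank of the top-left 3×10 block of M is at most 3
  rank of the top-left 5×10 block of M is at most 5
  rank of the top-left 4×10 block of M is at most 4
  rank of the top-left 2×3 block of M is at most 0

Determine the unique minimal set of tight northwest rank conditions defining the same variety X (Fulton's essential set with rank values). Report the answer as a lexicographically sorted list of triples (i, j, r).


Propagating the 34 rank bounds to every northwest block:

  i=1: 0 0 0 0 0 0 0 0 0 1
  i=2: 0 0 0 1 1 1 1 1 1 2
  i=3: 0 0 1 2 2 2 2 2 2 3
  i=4: 0 0 1 2 3 3 3 3 3 4
  i=5: 0 0 1 2 3 3 3 4 4 5
  i=6: 0 0 1 2 3 4 4 5 5 6
  i=7: 0 1 2 3 4 5 5 6 6 7
  i=8: 1 2 3 4 5 6 6 7 7 8
  i=9: 1 2 3 4 5 6 7 8 8 9
  i=10: 1 2 3 4 5 6 7 8 9 10

giving w = (10, 4, 3, 5, 8, 6, 2, 1, 7, 9) via Δ²R.

|D(w)|=23, |Ess(w)|=5:

[(1, 9, 0), (2, 3, 0), (5, 7, 3), (6, 2, 0), (7, 1, 0)]


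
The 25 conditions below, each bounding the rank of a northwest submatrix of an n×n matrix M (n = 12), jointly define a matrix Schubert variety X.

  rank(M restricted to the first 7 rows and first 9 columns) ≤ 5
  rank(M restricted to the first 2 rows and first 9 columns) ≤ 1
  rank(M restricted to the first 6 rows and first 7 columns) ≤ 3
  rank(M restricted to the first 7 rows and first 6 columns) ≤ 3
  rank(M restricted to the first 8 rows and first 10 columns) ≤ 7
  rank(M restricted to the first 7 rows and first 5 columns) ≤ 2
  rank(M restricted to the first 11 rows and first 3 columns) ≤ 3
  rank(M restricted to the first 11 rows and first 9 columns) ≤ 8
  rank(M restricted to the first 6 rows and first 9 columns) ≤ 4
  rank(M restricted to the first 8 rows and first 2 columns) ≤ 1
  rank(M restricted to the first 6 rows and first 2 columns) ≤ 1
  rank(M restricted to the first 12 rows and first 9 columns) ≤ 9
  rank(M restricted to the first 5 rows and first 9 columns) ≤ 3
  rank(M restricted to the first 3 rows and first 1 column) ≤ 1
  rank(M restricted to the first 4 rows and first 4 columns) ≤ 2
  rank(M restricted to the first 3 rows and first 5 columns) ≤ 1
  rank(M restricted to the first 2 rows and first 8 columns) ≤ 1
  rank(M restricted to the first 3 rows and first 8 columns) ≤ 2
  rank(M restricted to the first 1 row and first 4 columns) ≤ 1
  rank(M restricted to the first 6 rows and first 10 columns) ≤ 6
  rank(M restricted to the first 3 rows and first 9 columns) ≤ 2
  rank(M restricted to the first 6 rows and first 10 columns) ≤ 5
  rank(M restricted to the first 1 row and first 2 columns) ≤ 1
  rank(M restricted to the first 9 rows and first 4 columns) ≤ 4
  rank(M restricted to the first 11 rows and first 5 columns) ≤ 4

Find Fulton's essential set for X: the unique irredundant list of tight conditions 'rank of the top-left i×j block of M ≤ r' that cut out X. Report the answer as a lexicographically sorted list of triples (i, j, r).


The tightest implied rank at each (i,j), from the 25 conditions:

  R[1]: 1  1  1  1  1  1  1  1  1  1  1  1
  R[2]: 1  1  1  1  1  1  1  1  1  2  2  2
  R[3]: 1  1  1  1  1  2  2  2  2  3  3  3
  R[4]: 1  1  2  2  2  3  3  3  3  4  4  4
  R[5]: 1  1  2  2  2  3  3  3  3  4  5  5
  R[6]: 1  1  2  2  2  3  3  4  4  5  6  6
  R[7]: 1  1  2  2  2  3  4  5  5  6  7  7
  R[8]: 1  1  2  3  3  4  5  6  6  7  8  8
  R[9]: 1  2  3  4  4  5  6  7  7  8  9  9
  R[10]: 1  2  3  4  4  5  6  7  8  9  10  10
  R[11]: 1  2  3  4  4  5  6  7  8  9  10  11
  R[12]: 1  2  3  4  5  6  7  8  9  10  11  12

second differences of R give the permutation w = (1, 10, 6, 3, 11, 8, 7, 4, 2, 9, 12, 5).

D(w) has 29 cells with 7 SE-corners; essential set:

[(2, 9, 1), (3, 5, 1), (5, 9, 3), (6, 7, 3), (7, 5, 2), (8, 2, 1), (11, 5, 4)]


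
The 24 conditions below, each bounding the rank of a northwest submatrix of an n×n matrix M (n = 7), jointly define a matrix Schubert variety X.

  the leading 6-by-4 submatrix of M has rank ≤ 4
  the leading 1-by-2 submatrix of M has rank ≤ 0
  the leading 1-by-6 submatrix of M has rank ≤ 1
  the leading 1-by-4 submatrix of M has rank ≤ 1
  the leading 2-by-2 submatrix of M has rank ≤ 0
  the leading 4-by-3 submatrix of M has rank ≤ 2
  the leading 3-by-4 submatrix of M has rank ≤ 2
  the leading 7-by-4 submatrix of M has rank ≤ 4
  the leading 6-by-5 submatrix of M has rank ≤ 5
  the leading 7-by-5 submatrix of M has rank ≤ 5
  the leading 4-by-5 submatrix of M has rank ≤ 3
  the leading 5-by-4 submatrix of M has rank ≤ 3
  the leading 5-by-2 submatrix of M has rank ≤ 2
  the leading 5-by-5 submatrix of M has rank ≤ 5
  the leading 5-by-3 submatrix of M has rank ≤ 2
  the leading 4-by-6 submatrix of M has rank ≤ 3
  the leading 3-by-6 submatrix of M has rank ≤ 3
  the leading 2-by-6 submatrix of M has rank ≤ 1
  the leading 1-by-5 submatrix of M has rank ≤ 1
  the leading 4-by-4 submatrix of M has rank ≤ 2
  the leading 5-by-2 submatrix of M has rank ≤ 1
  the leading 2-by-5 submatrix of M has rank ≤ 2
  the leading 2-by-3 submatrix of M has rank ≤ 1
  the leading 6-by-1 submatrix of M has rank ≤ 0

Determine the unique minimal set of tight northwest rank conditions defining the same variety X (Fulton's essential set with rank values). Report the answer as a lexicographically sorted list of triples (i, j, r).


Recovering R(i,j) via the rank-extension bound from the 24 conditions:

  0  0  1  1  1  1  1
  0  0  1  1  1  1  2
  0  1  2  2  2  2  3
  0  1  2  2  3  3  4
  0  1  2  3  4  4  5
  0  1  2  3  4  5  6
  1  2  3  4  5  6  7

reading off 1-entries of Δ²R: w = (3, 7, 2, 5, 4, 6, 1).

D(w) has 12 cells with 4 SE-corners; essential set:

[(2, 2, 0), (2, 6, 1), (4, 4, 2), (6, 1, 0)]


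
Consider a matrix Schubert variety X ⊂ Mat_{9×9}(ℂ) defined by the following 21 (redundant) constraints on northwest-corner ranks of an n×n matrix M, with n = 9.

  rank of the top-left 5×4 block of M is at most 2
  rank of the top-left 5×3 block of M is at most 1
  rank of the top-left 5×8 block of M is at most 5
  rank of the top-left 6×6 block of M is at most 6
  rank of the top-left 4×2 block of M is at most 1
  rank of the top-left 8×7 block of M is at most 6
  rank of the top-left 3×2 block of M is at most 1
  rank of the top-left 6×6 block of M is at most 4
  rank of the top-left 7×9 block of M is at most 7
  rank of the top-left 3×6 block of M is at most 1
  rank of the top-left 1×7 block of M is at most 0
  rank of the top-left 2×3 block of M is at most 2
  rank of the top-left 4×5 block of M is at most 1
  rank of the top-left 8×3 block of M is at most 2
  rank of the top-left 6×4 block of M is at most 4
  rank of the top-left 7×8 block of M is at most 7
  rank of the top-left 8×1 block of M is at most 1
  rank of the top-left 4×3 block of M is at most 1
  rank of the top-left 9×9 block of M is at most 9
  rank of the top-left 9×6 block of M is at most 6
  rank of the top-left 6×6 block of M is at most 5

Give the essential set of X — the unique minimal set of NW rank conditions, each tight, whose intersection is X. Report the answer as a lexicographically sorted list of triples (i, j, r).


Propagating the 21 rank bounds to every northwest block:

  0, 0, 0, 0, 0, 0, 0, 1, 1
  1, 1, 1, 1, 1, 1, 1, 2, 2
  1, 1, 1, 1, 1, 1, 2, 3, 3
  1, 1, 1, 1, 1, 2, 3, 4, 4
  1, 1, 1, 2, 2, 3, 4, 5, 5
  1, 2, 2, 3, 3, 4, 5, 6, 6
  1, 2, 2, 3, 4, 5, 6, 7, 7
  1, 2, 2, 3, 4, 5, 6, 7, 8
  1, 2, 3, 4, 5, 6, 7, 8, 9

hence w(1..9) = (8, 1, 7, 6, 4, 2, 5, 9, 3).

5 SE-corners of the 20-cell Rothe diagram give Ess(w):

[(1, 7, 0), (3, 6, 1), (4, 5, 1), (5, 3, 1), (8, 3, 2)]


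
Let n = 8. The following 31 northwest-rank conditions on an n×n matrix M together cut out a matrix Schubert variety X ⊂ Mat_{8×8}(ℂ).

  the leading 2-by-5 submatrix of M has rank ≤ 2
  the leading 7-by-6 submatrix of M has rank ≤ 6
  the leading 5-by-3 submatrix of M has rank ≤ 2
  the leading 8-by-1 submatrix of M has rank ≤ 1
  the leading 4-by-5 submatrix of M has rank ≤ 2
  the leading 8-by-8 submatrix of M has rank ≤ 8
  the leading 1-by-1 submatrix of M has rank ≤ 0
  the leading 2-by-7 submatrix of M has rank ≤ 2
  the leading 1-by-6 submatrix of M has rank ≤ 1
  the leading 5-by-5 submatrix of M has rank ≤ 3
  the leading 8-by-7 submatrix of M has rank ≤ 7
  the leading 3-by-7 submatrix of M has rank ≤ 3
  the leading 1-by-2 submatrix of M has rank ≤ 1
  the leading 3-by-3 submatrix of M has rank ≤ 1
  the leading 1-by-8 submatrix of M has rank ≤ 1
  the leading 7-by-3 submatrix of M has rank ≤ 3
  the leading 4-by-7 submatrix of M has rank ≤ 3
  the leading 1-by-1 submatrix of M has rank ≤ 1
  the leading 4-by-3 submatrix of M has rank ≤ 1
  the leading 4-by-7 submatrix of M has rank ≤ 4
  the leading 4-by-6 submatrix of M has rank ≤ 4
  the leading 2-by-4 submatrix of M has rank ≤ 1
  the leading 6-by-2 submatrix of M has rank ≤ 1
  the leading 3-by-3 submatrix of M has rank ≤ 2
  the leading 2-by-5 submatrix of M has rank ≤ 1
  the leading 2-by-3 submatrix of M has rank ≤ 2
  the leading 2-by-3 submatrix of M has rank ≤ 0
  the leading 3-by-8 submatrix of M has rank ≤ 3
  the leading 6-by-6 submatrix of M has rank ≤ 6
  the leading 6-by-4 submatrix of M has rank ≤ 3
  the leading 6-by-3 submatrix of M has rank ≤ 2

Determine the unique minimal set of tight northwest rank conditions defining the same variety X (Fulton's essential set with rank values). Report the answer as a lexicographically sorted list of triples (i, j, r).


Rank table r_w(8×8) implied by the 31 constraints:

  i=1: 0  0  0  1  1  1  1  1
  i=2: 0  0  0  1  1  2  2  2
  i=3: 1  1  1  2  2  3  3  3
  i=4: 1  1  1  2  2  3  3  4
  i=5: 1  1  2  3  3  4  4  5
  i=6: 1  1  2  3  4  5  5  6
  i=7: 1  2  3  4  5  6  6  7
  i=8: 1  2  3  4  5  6  7  8

second differences of R give the permutation w = (4, 6, 1, 8, 3, 5, 2, 7).

Rothe diagram D(w) (13 cells), 6 SE-corners (essential conditions):

[(2, 3, 0), (2, 5, 1), (4, 3, 1), (4, 5, 2), (4, 7, 3), (6, 2, 1)]


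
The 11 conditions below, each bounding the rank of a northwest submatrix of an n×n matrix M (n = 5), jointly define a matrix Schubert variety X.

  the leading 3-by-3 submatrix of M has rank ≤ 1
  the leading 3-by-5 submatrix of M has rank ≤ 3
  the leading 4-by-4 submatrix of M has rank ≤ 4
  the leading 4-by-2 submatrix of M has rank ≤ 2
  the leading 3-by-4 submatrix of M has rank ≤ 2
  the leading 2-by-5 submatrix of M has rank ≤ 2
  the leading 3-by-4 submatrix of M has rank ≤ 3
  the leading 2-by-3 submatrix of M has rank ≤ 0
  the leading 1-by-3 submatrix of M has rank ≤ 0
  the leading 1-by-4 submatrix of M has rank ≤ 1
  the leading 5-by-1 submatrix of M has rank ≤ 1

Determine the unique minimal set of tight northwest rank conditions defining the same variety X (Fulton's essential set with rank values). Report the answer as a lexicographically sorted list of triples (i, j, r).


Rank table r_w(5×5) implied by the 11 constraints:

  i=1: 0, 0, 0, 1, 1
  i=2: 0, 0, 0, 1, 2
  i=3: 1, 1, 1, 2, 3
  i=4: 1, 2, 2, 3, 4
  i=5: 1, 2, 3, 4, 5

so w = (4, 5, 1, 2, 3).

ℓ(w)=6; the 1 essential cell (i,j,r):

[(2, 3, 0)]


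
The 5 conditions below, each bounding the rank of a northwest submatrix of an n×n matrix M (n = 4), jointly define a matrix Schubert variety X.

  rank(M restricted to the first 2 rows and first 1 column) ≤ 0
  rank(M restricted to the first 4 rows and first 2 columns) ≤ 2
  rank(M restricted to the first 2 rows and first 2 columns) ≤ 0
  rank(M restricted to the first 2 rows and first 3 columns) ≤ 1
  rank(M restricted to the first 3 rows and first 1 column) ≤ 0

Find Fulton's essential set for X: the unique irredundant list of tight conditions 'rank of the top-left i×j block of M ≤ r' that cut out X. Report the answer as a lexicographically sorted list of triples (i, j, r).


Reconstructing r_w from the 5 given conditions:

  i=1: 0, 0, 1, 1
  i=2: 0, 0, 1, 2
  i=3: 0, 1, 2, 3
  i=4: 1, 2, 3, 4

reading off 1-entries of Δ²R: w = (3, 4, 2, 1).

2 SE-corners of the 5-cell Rothe diagram give Ess(w):

[(2, 2, 0), (3, 1, 0)]


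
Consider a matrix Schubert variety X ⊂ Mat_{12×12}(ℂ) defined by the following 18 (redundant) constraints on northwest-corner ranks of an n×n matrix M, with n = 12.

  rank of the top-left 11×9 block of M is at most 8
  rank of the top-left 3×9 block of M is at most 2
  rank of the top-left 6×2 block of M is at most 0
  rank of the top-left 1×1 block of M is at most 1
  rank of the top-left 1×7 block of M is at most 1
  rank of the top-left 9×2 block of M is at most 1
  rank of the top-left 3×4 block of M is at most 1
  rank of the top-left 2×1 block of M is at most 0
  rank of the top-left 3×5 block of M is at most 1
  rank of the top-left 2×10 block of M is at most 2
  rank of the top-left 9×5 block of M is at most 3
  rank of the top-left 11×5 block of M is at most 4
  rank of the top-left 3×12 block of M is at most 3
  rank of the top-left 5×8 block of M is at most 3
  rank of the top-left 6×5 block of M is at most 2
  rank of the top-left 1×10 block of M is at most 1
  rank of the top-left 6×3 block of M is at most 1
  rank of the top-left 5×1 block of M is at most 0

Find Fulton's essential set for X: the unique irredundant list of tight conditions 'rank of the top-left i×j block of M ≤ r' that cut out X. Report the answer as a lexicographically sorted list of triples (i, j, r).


Reconstructing r_w from the 18 given conditions:

  R[1]: 0 0 1 1 1 1 1 1 1 1 1 1
  R[2]: 0 0 1 1 1 2 2 2 2 2 2 2
  R[3]: 0 0 1 1 1 2 2 2 2 3 3 3
  R[4]: 0 0 1 2 2 3 3 3 3 4 4 4
  R[5]: 0 0 1 2 2 3 3 3 4 5 5 5
  R[6]: 0 0 1 2 2 3 4 4 5 6 6 6
  R[7]: 1 1 2 3 3 4 5 5 6 7 7 7
  R[8]: 1 1 2 3 3 4 5 6 7 8 8 8
  R[9]: 1 1 2 3 3 4 5 6 7 8 9 9
  R[10]: 1 2 3 4 4 5 6 7 8 9 10 10
  R[11]: 1 2 3 4 4 5 6 7 8 9 10 11
  R[12]: 1 2 3 4 5 6 7 8 9 10 11 12

second differences of R give the permutation w = (3, 6, 10, 4, 9, 7, 1, 8, 11, 2, 12, 5).

|D(w)|=28, |Ess(w)|=8:

[(3, 5, 1), (3, 9, 2), (5, 8, 3), (6, 2, 0), (6, 5, 2), (9, 2, 1), (9, 5, 3), (11, 5, 4)]


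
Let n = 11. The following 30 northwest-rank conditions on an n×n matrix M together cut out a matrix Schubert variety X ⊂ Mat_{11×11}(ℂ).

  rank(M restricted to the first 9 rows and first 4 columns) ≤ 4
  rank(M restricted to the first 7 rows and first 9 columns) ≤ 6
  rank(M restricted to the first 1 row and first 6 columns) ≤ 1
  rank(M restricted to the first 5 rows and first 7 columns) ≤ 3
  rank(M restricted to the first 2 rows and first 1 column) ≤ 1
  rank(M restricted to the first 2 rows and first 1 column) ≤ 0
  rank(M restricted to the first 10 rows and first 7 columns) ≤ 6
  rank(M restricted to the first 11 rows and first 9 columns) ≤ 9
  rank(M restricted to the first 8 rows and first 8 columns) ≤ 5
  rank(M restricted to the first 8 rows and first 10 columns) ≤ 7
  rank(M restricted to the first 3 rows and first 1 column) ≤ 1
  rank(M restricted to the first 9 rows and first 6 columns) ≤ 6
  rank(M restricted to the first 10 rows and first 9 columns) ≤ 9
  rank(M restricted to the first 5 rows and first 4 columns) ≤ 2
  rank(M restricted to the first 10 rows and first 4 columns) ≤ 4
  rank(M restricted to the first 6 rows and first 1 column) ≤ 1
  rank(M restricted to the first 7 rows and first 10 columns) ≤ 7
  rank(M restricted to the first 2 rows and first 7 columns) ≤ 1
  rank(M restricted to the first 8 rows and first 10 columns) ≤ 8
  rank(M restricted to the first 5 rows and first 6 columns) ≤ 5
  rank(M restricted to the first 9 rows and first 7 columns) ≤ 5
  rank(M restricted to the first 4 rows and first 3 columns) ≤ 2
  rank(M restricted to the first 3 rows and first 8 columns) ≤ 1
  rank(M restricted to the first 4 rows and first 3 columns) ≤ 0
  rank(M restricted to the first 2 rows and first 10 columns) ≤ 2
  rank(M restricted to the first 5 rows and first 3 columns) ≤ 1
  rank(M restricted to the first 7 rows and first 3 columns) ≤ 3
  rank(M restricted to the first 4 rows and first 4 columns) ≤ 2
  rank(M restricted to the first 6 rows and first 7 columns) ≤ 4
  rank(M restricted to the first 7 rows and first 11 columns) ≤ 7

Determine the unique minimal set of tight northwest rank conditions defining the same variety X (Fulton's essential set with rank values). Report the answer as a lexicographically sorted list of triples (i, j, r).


Rank table r_w(11×11) implied by the 30 constraints:

  i=1: 0 0 0 1 1 1 1 1 1 1 1
  i=2: 0 0 0 1 1 1 1 1 2 2 2
  i=3: 0 0 0 1 1 1 1 1 2 3 3
  i=4: 0 0 0 1 2 2 2 2 3 4 4
  i=5: 1 1 1 2 3 3 3 3 4 5 5
  i=6: 1 2 2 3 4 4 4 4 5 6 6
  i=7: 1 2 3 4 5 5 5 5 6 7 7
  i=8: 1 2 3 4 5 5 5 5 6 7 8
  i=9: 1 2 3 4 5 5 5 6 7 8 9
  i=10: 1 2 3 4 5 6 6 7 8 9 10
  i=11: 1 2 3 4 5 6 7 8 9 10 11

so w = (4, 9, 10, 5, 1, 2, 3, 11, 8, 6, 7).

|D(w)|=25, |Ess(w)|=4:

[(3, 8, 1), (4, 3, 0), (8, 8, 5), (9, 7, 5)]


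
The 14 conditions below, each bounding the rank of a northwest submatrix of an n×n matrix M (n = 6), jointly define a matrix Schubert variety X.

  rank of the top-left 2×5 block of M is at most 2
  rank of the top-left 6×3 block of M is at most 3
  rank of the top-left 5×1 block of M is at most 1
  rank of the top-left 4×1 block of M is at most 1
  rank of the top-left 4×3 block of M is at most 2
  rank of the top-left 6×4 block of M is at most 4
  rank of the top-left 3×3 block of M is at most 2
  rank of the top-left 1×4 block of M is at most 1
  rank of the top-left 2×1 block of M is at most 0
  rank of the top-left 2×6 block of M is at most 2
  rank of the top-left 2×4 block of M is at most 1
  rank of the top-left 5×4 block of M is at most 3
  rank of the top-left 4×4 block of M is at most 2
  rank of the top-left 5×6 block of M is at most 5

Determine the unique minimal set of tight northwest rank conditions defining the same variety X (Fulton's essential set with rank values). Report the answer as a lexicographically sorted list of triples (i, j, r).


Computing R[i][j] = min implied NW-rank bound (n=6, 14 conditions):

  i=1: 0 | 1 | 1 | 1 | 1 | 1
  i=2: 0 | 1 | 1 | 1 | 2 | 2
  i=3: 1 | 2 | 2 | 2 | 3 | 3
  i=4: 1 | 2 | 2 | 2 | 3 | 4
  i=5: 1 | 2 | 3 | 3 | 4 | 5
  i=6: 1 | 2 | 3 | 4 | 5 | 6

giving w = (2, 5, 1, 6, 3, 4) via Δ²R.

D(w) has 6 cells with 3 SE-corners; essential set:

[(2, 1, 0), (2, 4, 1), (4, 4, 2)]


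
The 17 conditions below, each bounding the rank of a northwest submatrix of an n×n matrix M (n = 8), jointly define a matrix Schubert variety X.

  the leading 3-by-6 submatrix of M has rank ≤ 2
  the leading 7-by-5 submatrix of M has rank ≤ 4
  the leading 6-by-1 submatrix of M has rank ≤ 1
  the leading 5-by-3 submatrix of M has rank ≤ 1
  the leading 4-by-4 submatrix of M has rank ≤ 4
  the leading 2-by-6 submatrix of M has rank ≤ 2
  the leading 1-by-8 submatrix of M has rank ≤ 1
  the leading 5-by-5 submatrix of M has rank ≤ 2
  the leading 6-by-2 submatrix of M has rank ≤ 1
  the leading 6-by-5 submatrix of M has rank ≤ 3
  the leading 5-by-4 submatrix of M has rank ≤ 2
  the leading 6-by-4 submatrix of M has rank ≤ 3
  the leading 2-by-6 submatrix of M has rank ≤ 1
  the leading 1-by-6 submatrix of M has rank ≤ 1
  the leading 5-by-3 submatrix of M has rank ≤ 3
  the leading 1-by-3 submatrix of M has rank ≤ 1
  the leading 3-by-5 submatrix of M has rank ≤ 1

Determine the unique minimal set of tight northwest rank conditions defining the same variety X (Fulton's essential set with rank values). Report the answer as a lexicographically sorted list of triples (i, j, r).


Reconstructing r_w from the 17 given conditions:

  row 1: 1, 1, 1, 1, 1, 1, 1, 1
  row 2: 1, 1, 1, 1, 1, 1, 2, 2
  row 3: 1, 1, 1, 1, 1, 2, 3, 3
  row 4: 1, 1, 1, 2, 2, 3, 4, 4
  row 5: 1, 1, 1, 2, 2, 3, 4, 5
  row 6: 1, 1, 2, 3, 3, 4, 5, 6
  row 7: 1, 2, 3, 4, 4, 5, 6, 7
  row 8: 1, 2, 3, 4, 5, 6, 7, 8

reading off 1-entries of Δ²R: w = (1, 7, 6, 4, 8, 3, 2, 5).

ℓ(w)=15; the 5 essential cells (i,j,r):

[(2, 6, 1), (3, 5, 1), (5, 3, 1), (5, 5, 2), (6, 2, 1)]


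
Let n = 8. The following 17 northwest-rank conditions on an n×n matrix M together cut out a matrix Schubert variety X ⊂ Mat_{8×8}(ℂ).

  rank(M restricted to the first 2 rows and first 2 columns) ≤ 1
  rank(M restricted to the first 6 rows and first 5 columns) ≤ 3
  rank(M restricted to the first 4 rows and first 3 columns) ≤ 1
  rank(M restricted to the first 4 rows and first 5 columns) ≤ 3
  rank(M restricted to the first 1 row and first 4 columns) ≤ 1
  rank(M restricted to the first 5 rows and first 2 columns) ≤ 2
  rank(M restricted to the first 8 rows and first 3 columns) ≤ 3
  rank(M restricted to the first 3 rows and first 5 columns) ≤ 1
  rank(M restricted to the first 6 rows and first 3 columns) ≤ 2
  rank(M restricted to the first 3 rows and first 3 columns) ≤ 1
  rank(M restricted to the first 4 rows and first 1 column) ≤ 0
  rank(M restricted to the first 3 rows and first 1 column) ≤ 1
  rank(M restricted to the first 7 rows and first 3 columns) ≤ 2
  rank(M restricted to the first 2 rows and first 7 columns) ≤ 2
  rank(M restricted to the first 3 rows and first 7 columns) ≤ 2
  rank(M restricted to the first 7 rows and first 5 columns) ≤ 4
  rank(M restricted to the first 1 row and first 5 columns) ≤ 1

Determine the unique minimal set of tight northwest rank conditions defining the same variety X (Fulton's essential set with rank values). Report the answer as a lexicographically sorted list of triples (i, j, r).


Propagating the 17 rank bounds to every northwest block:

  R[1]: 0 | 1 | 1 | 1 | 1 | 1 | 1 | 1
  R[2]: 0 | 1 | 1 | 1 | 1 | 2 | 2 | 2
  R[3]: 0 | 1 | 1 | 1 | 1 | 2 | 2 | 3
  R[4]: 0 | 1 | 1 | 2 | 2 | 3 | 3 | 4
  R[5]: 1 | 2 | 2 | 3 | 3 | 4 | 4 | 5
  R[6]: 1 | 2 | 2 | 3 | 3 | 4 | 5 | 6
  R[7]: 1 | 2 | 2 | 3 | 4 | 5 | 6 | 7
  R[8]: 1 | 2 | 3 | 4 | 5 | 6 | 7 | 8

the unique w with this rank table is (2, 6, 8, 4, 1, 7, 5, 3).

Rothe diagram D(w) (15 cells), 6 SE-corners (essential conditions):

[(3, 5, 1), (3, 7, 2), (4, 1, 0), (4, 3, 1), (6, 5, 3), (7, 3, 2)]
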